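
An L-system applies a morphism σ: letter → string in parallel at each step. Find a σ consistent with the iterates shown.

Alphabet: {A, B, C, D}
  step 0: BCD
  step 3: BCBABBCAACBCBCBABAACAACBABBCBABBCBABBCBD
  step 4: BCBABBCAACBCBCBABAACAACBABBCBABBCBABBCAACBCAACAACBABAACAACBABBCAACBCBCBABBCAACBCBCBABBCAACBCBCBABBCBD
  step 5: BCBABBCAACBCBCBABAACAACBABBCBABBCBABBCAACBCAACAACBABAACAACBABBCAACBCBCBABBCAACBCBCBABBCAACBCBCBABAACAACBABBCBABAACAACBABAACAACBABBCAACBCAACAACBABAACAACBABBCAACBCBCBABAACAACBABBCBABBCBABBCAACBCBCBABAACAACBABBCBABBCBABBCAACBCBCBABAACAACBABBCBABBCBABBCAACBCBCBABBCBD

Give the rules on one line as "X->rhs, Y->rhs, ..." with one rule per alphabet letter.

A->AAC, B->BC, C->BAB, D->BD

  step 4 ⇒ step 5: BCBABBCAACBCBCBABAACAACBABBCBABBCBABBCAACBCAACAACBABAACAACBABBCAACBCBCBABBCAACBCBCBABBCAACBCBCBABBCBD ⇒ BC·BAB·BC·AAC·BC·BC·BAB·AAC·AAC·BAB·BC·BAB·BC·BAB·BC·AAC·BC·AAC·AAC·BAB·AAC·AAC·BAB·BC·AAC·BC·BC·BAB·BC·AAC·BC·BC·BAB·BC·AAC·BC·BC·BAB·AAC·AAC·BAB·BC·BAB·AAC·AAC·BAB·AAC·AAC·BAB·BC·AAC·BC·AAC·AAC·BAB·AAC·AAC·BAB·BC·AAC·BC·BC·BAB·AAC·AAC·BAB·BC·BAB·BC·BAB·BC·AAC·BC·BC·BAB·AAC·AAC·BAB·BC·BAB·BC·BAB·BC·AAC·BC·BC·BAB·AAC·AAC·BAB·BC·BAB·BC·BAB·BC·AAC·BC·BC·BAB·BC·BD
    A ↦ AAC
    B ↦ BC
    C ↦ BAB
    D ↦ BD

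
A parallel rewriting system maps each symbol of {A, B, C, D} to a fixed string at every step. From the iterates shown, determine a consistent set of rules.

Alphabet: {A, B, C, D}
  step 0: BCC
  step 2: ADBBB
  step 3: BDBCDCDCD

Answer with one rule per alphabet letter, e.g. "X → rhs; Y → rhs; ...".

A->B, B->CD, C->A, D->DB

  step 2 ⇒ step 3: ADBBB ⇒ B·DB·CD·CD·CD
    A ↦ B
    B ↦ CD
    D ↦ DB
    C ↦ A  (constrained at step 0)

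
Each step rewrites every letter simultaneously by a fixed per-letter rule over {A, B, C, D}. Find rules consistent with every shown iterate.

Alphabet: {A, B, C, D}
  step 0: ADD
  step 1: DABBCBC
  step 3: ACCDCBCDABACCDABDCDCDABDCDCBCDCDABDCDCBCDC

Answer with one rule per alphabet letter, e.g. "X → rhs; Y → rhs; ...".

A->DAB, B->ACC, C->DC, D->BC

  step 0 ⇒ step 1: ADD ⇒ DAB·BC·BC
    A ↦ DAB
    D ↦ BC
    B ↦ ACC  (constrained at step 1)
    C ↦ DC  (constrained at step 1)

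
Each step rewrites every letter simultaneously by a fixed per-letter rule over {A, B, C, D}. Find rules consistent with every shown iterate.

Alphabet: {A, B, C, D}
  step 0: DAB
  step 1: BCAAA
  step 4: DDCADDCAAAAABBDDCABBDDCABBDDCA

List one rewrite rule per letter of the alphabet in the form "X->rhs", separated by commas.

  step 0 ⇒ step 1: DAB ⇒ B·CA·AA
    A ↦ CA
    B ↦ AA
    D ↦ B
    C ↦ DD  (constrained at step 1)

A->CA, B->AA, C->DD, D->B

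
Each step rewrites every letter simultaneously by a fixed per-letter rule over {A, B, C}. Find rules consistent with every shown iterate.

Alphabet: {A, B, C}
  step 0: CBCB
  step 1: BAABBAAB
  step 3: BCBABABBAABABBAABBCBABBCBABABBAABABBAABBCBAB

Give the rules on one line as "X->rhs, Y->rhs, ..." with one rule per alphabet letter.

A->BCB, B->AB, C->BA

  step 0 ⇒ step 1: CBCB ⇒ BA·AB·BA·AB
    B ↦ AB
    C ↦ BA
    A ↦ BCB  (constrained at step 1)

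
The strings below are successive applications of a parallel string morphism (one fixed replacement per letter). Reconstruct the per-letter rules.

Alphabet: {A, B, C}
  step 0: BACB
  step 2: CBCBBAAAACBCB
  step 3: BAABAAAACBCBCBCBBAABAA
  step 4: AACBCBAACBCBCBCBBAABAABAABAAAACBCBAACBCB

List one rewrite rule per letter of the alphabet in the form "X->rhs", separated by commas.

A->CB, B->AA, C->B

  step 3 ⇒ step 4: BAABAAAACBCBCBCBBAABAA ⇒ AA·CB·CB·AA·CB·CB·CB·CB·B·AA·B·AA·B·AA·B·AA·AA·CB·CB·AA·CB·CB
    A ↦ CB
    B ↦ AA
    C ↦ B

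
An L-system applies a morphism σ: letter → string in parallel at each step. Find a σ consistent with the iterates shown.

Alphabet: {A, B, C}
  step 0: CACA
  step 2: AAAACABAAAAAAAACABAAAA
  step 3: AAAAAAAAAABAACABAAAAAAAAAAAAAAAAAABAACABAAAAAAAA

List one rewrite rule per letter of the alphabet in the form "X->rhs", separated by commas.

  step 2 ⇒ step 3: AAAACABAAAAAAAACABAAAA ⇒ AA·AA·AA·AA·AAB·AA·CAB·AA·AA·AA·AA·AA·AA·AA·AA·AAB·AA·CAB·AA·AA·AA·AA
    A ↦ AA
    B ↦ CAB
    C ↦ AAB

A->AA, B->CAB, C->AAB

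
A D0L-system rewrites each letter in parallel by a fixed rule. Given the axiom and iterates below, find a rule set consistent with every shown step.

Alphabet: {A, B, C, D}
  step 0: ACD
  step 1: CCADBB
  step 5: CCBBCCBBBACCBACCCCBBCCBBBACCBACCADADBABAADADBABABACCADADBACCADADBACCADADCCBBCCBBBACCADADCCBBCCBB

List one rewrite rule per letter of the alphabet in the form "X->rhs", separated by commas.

A->CC, B->BA, C->AD, D->BB

  step 0 ⇒ step 1: ACD ⇒ CC·AD·BB
    A ↦ CC
    C ↦ AD
    D ↦ BB
    B ↦ BA  (constrained at step 1)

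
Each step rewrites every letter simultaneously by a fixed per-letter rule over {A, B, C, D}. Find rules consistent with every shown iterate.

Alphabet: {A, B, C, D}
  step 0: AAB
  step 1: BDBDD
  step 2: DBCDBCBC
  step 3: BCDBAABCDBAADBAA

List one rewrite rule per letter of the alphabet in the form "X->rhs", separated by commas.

  step 2 ⇒ step 3: DBCDBCBC ⇒ BC·D·BAA·BC·D·BAA·D·BAA
    B ↦ D
    C ↦ BAA
    D ↦ BC
  step 0 ⇒ step 1: AAB ⇒ BD·BD·D
    A ↦ BD

A->BD, B->D, C->BAA, D->BC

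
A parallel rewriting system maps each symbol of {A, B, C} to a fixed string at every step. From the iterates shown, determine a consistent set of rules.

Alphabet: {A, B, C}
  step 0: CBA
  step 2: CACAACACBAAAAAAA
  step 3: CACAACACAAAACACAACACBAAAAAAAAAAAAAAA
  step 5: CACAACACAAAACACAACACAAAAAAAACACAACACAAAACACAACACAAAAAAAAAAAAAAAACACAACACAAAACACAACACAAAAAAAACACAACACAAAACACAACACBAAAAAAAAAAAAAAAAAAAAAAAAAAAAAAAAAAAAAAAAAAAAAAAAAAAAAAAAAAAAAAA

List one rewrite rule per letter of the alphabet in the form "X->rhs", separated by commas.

A->AA, B->BA, C->CAC

  step 2 ⇒ step 3: CACAACACBAAAAAAA ⇒ CAC·AA·CAC·AA·AA·CAC·AA·CAC·BA·AA·AA·AA·AA·AA·AA·AA
    A ↦ AA
    B ↦ BA
    C ↦ CAC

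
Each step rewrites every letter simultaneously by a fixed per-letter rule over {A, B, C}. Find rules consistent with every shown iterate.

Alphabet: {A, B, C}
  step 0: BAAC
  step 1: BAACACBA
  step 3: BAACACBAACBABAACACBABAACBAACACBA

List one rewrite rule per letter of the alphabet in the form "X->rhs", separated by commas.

A->AC, B->BA, C->BA

  step 0 ⇒ step 1: BAAC ⇒ BA·AC·AC·BA
    A ↦ AC
    B ↦ BA
    C ↦ BA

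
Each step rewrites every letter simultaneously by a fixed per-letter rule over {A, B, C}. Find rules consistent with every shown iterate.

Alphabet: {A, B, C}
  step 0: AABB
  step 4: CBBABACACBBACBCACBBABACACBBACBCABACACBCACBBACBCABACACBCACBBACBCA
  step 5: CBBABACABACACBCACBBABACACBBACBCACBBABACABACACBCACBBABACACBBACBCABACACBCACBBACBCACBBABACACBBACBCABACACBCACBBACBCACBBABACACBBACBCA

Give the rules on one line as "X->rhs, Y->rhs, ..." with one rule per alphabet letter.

A->CA, B->BA, C->CB

  step 4 ⇒ step 5: CBBABACACBBACBCACBBABACACBBACBCABACACBCACBBACBCABACACBCACBBACBCA ⇒ CB·BA·BA·CA·BA·CA·CB·CA·CB·BA·BA·CA·CB·BA·CB·CA·CB·BA·BA·CA·BA·CA·CB·CA·CB·BA·BA·CA·CB·BA·CB·CA·BA·CA·CB·CA·CB·BA·CB·CA·CB·BA·BA·CA·CB·BA·CB·CA·BA·CA·CB·CA·CB·BA·CB·CA·CB·BA·BA·CA·CB·BA·CB·CA
    A ↦ CA
    B ↦ BA
    C ↦ CB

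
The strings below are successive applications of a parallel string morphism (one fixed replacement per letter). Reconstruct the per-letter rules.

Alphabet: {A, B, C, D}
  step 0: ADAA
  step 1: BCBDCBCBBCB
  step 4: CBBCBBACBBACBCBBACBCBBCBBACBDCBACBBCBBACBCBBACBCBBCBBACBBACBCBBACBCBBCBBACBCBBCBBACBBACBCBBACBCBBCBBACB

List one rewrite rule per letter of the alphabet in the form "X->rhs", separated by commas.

A->BCB, B->CB, C->BA, D->DC

  step 0 ⇒ step 1: ADAA ⇒ BCB·DC·BCB·BCB
    A ↦ BCB
    D ↦ DC
    B ↦ CB  (constrained at step 1)
    C ↦ BA  (constrained at step 1)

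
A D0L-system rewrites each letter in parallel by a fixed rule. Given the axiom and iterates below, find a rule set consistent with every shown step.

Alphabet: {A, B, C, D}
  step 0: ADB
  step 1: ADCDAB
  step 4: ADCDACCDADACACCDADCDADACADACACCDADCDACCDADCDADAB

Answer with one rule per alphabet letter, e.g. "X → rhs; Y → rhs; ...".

A->AD, B->AB, C->AC, D->CD

  step 0 ⇒ step 1: ADB ⇒ AD·CD·AB
    A ↦ AD
    B ↦ AB
    D ↦ CD
    C ↦ AC  (constrained at step 1)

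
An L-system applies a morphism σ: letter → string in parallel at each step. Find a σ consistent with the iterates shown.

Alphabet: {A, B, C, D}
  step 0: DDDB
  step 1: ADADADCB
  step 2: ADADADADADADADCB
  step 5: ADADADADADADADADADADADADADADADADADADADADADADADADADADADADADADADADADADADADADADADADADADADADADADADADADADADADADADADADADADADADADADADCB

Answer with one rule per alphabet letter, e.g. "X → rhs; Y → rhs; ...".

  step 1 ⇒ step 2: ADADADCB ⇒ AD·AD·AD·AD·AD·AD·AD·CB
    A ↦ AD
    B ↦ CB
    C ↦ AD
    D ↦ AD

A->AD, B->CB, C->AD, D->AD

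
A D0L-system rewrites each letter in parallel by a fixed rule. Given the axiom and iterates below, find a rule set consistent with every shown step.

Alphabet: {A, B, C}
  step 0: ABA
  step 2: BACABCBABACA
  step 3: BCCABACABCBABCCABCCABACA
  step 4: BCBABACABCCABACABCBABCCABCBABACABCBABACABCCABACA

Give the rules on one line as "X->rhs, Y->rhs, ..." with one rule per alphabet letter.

A->CA, B->BC, C->BA

  step 3 ⇒ step 4: BCCABACABCBABCCABCCABACA ⇒ BC·BA·BA·CA·BC·CA·BA·CA·BC·BA·BC·CA·BC·BA·BA·CA·BC·BA·BA·CA·BC·CA·BA·CA
    A ↦ CA
    B ↦ BC
    C ↦ BA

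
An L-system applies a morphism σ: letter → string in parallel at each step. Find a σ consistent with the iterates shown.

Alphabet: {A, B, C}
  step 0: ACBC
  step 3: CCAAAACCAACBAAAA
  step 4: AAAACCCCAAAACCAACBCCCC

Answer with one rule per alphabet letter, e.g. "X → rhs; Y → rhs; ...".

  step 3 ⇒ step 4: CCAAAACCAACBAAAA ⇒ AA·AA·C·C·C·C·AA·AA·C·C·AA·CB·C·C·C·C
    A ↦ C
    B ↦ CB
    C ↦ AA

A->C, B->CB, C->AA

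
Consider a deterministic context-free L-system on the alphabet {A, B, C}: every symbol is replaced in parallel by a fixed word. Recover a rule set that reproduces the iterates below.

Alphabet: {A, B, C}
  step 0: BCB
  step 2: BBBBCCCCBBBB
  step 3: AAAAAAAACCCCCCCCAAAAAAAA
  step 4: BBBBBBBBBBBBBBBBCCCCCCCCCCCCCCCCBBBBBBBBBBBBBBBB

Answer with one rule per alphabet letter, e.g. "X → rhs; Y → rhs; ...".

A->BB, B->AA, C->CC

  step 3 ⇒ step 4: AAAAAAAACCCCCCCCAAAAAAAA ⇒ BB·BB·BB·BB·BB·BB·BB·BB·CC·CC·CC·CC·CC·CC·CC·CC·BB·BB·BB·BB·BB·BB·BB·BB
    A ↦ BB
    C ↦ CC
  step 2 ⇒ step 3: BBBBCCCCBBBB ⇒ AA·AA·AA·AA·CC·CC·CC·CC·AA·AA·AA·AA
    B ↦ AA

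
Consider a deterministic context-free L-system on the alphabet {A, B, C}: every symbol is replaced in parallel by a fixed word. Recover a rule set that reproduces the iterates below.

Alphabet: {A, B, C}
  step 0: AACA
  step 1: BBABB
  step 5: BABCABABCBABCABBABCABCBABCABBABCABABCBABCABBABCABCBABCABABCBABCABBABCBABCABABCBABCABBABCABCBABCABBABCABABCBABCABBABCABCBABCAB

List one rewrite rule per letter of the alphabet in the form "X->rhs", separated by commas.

A->B, B->ABC, C->AB

  step 0 ⇒ step 1: AACA ⇒ B·B·AB·B
    A ↦ B
    C ↦ AB
    B ↦ ABC  (constrained at step 1)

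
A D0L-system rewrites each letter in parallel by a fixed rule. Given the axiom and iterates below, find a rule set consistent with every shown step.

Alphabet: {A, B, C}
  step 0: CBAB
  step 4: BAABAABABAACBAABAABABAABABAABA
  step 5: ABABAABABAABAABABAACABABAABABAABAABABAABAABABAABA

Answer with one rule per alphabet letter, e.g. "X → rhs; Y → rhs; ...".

A->BA, B->A, C->AC

  step 4 ⇒ step 5: BAABAABABAACBAABAABABAABABAABA ⇒ A·BA·BA·A·BA·BA·A·BA·A·BA·BA·AC·A·BA·BA·A·BA·BA·A·BA·A·BA·BA·A·BA·A·BA·BA·A·BA
    A ↦ BA
    B ↦ A
    C ↦ AC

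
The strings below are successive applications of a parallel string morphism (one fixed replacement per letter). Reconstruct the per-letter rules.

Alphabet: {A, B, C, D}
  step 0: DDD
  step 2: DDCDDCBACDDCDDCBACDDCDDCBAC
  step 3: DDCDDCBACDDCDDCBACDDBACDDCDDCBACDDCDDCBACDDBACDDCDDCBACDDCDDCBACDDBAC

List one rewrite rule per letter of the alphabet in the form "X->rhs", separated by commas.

A->D, B->D, C->BAC, D->DDC

  step 2 ⇒ step 3: DDCDDCBACDDCDDCBACDDCDDCBAC ⇒ DDC·DDC·BAC·DDC·DDC·BAC·D·D·BAC·DDC·DDC·BAC·DDC·DDC·BAC·D·D·BAC·DDC·DDC·BAC·DDC·DDC·BAC·D·D·BAC
    A ↦ D
    B ↦ D
    C ↦ BAC
    D ↦ DDC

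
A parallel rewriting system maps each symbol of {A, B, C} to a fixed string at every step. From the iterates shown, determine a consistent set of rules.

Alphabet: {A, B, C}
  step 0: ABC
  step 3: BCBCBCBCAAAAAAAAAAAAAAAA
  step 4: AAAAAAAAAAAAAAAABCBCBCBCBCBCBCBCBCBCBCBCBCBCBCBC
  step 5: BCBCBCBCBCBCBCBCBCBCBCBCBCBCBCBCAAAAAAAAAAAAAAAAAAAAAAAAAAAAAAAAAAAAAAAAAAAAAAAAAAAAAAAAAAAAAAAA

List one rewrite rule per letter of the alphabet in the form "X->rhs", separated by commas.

A->BC, B->AA, C->AA

  step 4 ⇒ step 5: AAAAAAAAAAAAAAAABCBCBCBCBCBCBCBCBCBCBCBCBCBCBCBC ⇒ BC·BC·BC·BC·BC·BC·BC·BC·BC·BC·BC·BC·BC·BC·BC·BC·AA·AA·AA·AA·AA·AA·AA·AA·AA·AA·AA·AA·AA·AA·AA·AA·AA·AA·AA·AA·AA·AA·AA·AA·AA·AA·AA·AA·AA·AA·AA·AA
    A ↦ BC
    B ↦ AA
    C ↦ AA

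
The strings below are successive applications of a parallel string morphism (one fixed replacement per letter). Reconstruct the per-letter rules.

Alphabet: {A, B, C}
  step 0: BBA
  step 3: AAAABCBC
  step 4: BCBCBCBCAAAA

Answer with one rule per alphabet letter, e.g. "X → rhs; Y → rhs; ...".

  step 3 ⇒ step 4: AAAABCBC ⇒ BC·BC·BC·BC·A·A·A·A
    A ↦ BC
    B ↦ A
    C ↦ A

A->BC, B->A, C->A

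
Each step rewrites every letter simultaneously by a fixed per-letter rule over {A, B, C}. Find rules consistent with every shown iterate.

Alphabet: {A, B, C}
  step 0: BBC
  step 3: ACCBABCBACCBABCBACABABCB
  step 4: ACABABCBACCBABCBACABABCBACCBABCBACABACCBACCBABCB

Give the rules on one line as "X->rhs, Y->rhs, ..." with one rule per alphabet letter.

A->AC, B->CB, C->AB

  step 3 ⇒ step 4: ACCBABCBACCBABCBACABABCB ⇒ AC·AB·AB·CB·AC·CB·AB·CB·AC·AB·AB·CB·AC·CB·AB·CB·AC·AB·AC·CB·AC·CB·AB·CB
    A ↦ AC
    B ↦ CB
    C ↦ AB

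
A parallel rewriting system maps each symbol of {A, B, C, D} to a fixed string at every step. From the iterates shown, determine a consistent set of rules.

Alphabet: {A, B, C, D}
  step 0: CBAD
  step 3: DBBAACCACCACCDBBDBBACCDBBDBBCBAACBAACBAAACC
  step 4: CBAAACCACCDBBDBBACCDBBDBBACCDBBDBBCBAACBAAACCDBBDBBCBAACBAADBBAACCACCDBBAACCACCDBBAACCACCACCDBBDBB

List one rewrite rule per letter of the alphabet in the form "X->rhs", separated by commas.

A->ACC, B->A, C->DBB, D->CB

  step 3 ⇒ step 4: DBBAACCACCACCDBBDBBACCDBBDBBCBAACBAACBAAACC ⇒ CB·A·A·ACC·ACC·DBB·DBB·ACC·DBB·DBB·ACC·DBB·DBB·CB·A·A·CB·A·A·ACC·DBB·DBB·CB·A·A·CB·A·A·DBB·A·ACC·ACC·DBB·A·ACC·ACC·DBB·A·ACC·ACC·ACC·DBB·DBB
    A ↦ ACC
    B ↦ A
    C ↦ DBB
    D ↦ CB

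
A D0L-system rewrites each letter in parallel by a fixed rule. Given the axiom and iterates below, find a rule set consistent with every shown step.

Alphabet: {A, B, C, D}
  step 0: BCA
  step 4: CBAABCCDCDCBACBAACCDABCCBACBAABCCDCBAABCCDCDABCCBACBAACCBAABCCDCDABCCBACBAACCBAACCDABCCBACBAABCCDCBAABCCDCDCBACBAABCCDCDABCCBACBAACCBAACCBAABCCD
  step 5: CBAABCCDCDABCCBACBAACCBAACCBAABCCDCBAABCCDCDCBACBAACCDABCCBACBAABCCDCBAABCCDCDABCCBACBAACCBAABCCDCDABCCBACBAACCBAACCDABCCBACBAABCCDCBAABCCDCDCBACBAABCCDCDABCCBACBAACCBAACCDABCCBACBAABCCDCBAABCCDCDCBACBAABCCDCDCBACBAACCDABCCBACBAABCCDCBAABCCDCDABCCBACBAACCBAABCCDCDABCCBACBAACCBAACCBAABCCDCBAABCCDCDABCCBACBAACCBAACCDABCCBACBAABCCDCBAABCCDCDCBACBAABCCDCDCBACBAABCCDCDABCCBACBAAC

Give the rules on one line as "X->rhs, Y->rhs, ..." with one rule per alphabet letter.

A->CD, B->ABC, C->CBA, D->AC

  step 4 ⇒ step 5: CBAABCCDCDCBACBAACCDABCCBACBAABCCDCBAABCCDCDABCCBACBAACCBAABCCDCDABCCBACBAACCBAACCDABCCBACBAABCCDCBAABCCDCDCBACBAABCCDCDABCCBACBAACCBAACCBAABCCD ⇒ CBA·ABC·CD·CD·ABC·CBA·CBA·AC·CBA·AC·CBA·ABC·CD·CBA·ABC·CD·CD·CBA·CBA·AC·CD·ABC·CBA·CBA·ABC·CD·CBA·ABC·CD·CD·ABC·CBA·CBA·AC·CBA·ABC·CD·CD·ABC·CBA·CBA·AC·CBA·AC·CD·ABC·CBA·CBA·ABC·CD·CBA·ABC·CD·CD·CBA·CBA·ABC·CD·CD·ABC·CBA·CBA·AC·CBA·AC·CD·ABC·CBA·CBA·ABC·CD·CBA·ABC·CD·CD·CBA·CBA·ABC·CD·CD·CBA·CBA·AC·CD·ABC·CBA·CBA·ABC·CD·CBA·ABC·CD·CD·ABC·CBA·CBA·AC·CBA·ABC·CD·CD·ABC·CBA·CBA·AC·CBA·AC·CBA·ABC·CD·CBA·ABC·CD·CD·ABC·CBA·CBA·AC·CBA·AC·CD·ABC·CBA·CBA·ABC·CD·CBA·ABC·CD·CD·CBA·CBA·ABC·CD·CD·CBA·CBA·ABC·CD·CD·ABC·CBA·CBA·AC
    A ↦ CD
    B ↦ ABC
    C ↦ CBA
    D ↦ AC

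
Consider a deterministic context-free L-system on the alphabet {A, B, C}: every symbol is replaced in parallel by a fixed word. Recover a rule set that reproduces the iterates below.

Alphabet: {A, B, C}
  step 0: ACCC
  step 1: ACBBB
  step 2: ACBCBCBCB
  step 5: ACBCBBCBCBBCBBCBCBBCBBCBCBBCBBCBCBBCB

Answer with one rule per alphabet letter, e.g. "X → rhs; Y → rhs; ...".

A->AC, B->CB, C->B

  step 1 ⇒ step 2: ACBBB ⇒ AC·B·CB·CB·CB
    A ↦ AC
    B ↦ CB
    C ↦ B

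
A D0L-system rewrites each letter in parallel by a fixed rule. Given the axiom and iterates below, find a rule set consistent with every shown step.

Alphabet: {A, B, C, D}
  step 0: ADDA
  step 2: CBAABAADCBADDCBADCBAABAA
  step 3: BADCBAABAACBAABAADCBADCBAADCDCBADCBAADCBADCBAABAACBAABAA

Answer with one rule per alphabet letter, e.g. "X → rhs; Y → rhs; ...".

  step 2 ⇒ step 3: CBAABAADCBADDCBADCBAABAA ⇒ BAD·C·BAA·BAA·C·BAA·BAA·DC·BAD·C·BAA·DC·DC·BAD·C·BAA·DC·BAD·C·BAA·BAA·C·BAA·BAA
    A ↦ BAA
    B ↦ C
    C ↦ BAD
    D ↦ DC

A->BAA, B->C, C->BAD, D->DC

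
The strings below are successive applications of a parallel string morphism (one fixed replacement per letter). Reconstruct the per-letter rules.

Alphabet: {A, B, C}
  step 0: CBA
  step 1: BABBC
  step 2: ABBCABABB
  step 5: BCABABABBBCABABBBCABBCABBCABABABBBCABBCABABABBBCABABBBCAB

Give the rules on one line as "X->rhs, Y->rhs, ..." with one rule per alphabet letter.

A->BC, B->AB, C->B

  step 1 ⇒ step 2: BABBC ⇒ AB·BC·AB·AB·B
    A ↦ BC
    B ↦ AB
    C ↦ B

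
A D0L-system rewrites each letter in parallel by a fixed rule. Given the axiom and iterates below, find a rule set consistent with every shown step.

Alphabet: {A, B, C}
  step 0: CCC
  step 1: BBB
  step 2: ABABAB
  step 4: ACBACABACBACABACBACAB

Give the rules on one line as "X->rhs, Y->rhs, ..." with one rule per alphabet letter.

A->AC, B->AB, C->B

  step 1 ⇒ step 2: BBB ⇒ AB·AB·AB
    B ↦ AB
    A ↦ AC  (constrained at step 2)
  step 0 ⇒ step 1: CCC ⇒ B·B·B
    C ↦ B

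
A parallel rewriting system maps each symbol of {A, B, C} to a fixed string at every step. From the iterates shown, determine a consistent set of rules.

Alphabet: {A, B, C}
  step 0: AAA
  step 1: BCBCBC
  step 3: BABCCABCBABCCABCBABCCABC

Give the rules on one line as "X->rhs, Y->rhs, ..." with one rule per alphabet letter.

A->BC, B->BA, C->CA

  step 0 ⇒ step 1: AAA ⇒ BC·BC·BC
    A ↦ BC
    B ↦ BA  (constrained at step 1)
    C ↦ CA  (constrained at step 1)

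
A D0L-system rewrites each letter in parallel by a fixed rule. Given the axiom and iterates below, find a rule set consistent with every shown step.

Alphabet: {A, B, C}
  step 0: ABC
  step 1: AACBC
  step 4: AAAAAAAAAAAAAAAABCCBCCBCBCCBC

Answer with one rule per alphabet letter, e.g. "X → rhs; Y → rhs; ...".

  step 0 ⇒ step 1: ABC ⇒ AA·C·BC
    A ↦ AA
    B ↦ C
    C ↦ BC

A->AA, B->C, C->BC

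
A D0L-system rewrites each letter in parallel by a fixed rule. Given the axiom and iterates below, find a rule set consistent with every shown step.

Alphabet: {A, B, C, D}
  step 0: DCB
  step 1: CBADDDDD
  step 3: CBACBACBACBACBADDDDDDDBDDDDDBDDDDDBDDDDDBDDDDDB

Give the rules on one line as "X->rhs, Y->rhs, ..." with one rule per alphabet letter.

  step 0 ⇒ step 1: DCB ⇒ CBA·DDD·DD
    B ↦ DD
    C ↦ DDD
    D ↦ CBA
    A ↦ B  (constrained at step 1)

A->B, B->DD, C->DDD, D->CBA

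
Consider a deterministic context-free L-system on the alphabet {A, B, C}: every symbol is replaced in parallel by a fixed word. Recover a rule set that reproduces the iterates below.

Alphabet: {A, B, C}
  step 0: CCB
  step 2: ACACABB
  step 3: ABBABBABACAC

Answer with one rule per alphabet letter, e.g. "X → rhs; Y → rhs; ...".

A->AB, B->AC, C->B

  step 2 ⇒ step 3: ACACABB ⇒ AB·B·AB·B·AB·AC·AC
    A ↦ AB
    B ↦ AC
    C ↦ B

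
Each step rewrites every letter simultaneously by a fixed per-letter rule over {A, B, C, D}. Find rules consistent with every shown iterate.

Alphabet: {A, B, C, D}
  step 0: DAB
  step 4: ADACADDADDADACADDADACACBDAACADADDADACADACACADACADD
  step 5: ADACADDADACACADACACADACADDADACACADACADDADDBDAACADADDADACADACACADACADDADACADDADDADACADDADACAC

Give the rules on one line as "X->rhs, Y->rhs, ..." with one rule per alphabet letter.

  step 4 ⇒ step 5: ADACADDADDADACADDADACACBDAACADADDADACADACACADACADD ⇒ AD·AC·AD·D·AD·AC·AC·AD·AC·AC·AD·AC·AD·D·AD·AC·AC·AD·AC·AD·D·AD·D·BDA·AC·AD·AD·D·AD·AC·AD·AC·AC·AD·AC·AD·D·AD·AC·AD·D·AD·D·AD·AC·AD·D·AD·AC·AC
    A ↦ AD
    B ↦ BDA
    C ↦ D
    D ↦ AC

A->AD, B->BDA, C->D, D->AC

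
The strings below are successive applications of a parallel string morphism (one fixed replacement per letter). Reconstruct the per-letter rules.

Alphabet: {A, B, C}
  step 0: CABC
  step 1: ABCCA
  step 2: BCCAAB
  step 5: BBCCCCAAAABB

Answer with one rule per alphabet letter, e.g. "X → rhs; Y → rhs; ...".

  step 1 ⇒ step 2: ABCCA ⇒ B·CC·A·A·B
    A ↦ B
    B ↦ CC
    C ↦ A

A->B, B->CC, C->A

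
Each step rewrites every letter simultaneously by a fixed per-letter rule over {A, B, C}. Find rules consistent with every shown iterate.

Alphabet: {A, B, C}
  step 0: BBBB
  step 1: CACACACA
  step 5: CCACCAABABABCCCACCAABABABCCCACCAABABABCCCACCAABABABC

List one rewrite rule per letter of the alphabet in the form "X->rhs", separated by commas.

  step 0 ⇒ step 1: BBBB ⇒ CA·CA·CA·CA
    B ↦ CA
    A ↦ C  (constrained at step 1)
    C ↦ AB  (constrained at step 1)

A->C, B->CA, C->AB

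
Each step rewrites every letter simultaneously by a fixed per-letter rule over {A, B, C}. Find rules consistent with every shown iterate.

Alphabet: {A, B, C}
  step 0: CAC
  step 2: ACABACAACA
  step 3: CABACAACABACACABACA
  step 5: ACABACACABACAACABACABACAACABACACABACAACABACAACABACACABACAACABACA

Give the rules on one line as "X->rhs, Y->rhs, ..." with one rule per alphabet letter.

  step 2 ⇒ step 3: ACABACAACA ⇒ CA·BA·CA·A·CA·BA·CA·CA·BA·CA
    A ↦ CA
    B ↦ A
    C ↦ BA

A->CA, B->A, C->BA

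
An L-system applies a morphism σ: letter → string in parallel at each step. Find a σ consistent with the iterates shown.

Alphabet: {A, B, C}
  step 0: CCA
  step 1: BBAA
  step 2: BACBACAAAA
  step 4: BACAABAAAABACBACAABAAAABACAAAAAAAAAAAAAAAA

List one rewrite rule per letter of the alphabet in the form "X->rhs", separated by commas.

  step 1 ⇒ step 2: BBAA ⇒ BAC·BAC·AA·AA
    A ↦ AA
    B ↦ BAC
  step 0 ⇒ step 1: CCA ⇒ B·B·AA
    C ↦ B

A->AA, B->BAC, C->B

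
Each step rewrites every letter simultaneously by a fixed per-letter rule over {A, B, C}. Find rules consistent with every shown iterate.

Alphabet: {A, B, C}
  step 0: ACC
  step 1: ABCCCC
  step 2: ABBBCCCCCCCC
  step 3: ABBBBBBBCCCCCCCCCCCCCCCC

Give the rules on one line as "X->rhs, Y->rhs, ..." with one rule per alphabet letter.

  step 2 ⇒ step 3: ABBBCCCCCCCC ⇒ AB·BB·BB·BB·CC·CC·CC·CC·CC·CC·CC·CC
    A ↦ AB
    B ↦ BB
    C ↦ CC

A->AB, B->BB, C->CC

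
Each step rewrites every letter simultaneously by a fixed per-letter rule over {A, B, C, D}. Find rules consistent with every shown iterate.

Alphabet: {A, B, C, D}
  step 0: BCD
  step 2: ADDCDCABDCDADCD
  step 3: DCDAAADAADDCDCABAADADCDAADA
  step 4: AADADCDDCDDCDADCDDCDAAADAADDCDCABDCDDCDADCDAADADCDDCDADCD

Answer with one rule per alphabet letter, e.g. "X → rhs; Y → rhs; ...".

A->DCD, B->CAB, C->AD, D->A

  step 3 ⇒ step 4: DCDAAADAADDCDCABAADADCDAADA ⇒ A·AD·A·DCD·DCD·DCD·A·DCD·DCD·A·A·AD·A·AD·DCD·CAB·DCD·DCD·A·DCD·A·AD·A·DCD·DCD·A·DCD
    A ↦ DCD
    B ↦ CAB
    C ↦ AD
    D ↦ A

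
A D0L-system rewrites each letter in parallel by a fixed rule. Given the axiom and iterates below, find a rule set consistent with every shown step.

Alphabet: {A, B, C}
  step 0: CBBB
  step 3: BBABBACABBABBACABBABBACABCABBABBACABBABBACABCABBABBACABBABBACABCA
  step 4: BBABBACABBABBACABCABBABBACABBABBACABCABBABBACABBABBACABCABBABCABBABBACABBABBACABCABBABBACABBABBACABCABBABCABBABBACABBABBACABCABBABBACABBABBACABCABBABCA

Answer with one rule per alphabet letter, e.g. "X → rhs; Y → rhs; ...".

  step 3 ⇒ step 4: BBABBACABBABBACABBABBACABCABBABBACABBABBACABCABBABBACABBABBACABCA ⇒ BBA·BBA·CA·BBA·BBA·CA·B·CA·BBA·BBA·CA·BBA·BBA·CA·B·CA·BBA·BBA·CA·BBA·BBA·CA·B·CA·BBA·B·CA·BBA·BBA·CA·BBA·BBA·CA·B·CA·BBA·BBA·CA·BBA·BBA·CA·B·CA·BBA·B·CA·BBA·BBA·CA·BBA·BBA·CA·B·CA·BBA·BBA·CA·BBA·BBA·CA·B·CA·BBA·B·CA
    A ↦ CA
    B ↦ BBA
    C ↦ B

A->CA, B->BBA, C->B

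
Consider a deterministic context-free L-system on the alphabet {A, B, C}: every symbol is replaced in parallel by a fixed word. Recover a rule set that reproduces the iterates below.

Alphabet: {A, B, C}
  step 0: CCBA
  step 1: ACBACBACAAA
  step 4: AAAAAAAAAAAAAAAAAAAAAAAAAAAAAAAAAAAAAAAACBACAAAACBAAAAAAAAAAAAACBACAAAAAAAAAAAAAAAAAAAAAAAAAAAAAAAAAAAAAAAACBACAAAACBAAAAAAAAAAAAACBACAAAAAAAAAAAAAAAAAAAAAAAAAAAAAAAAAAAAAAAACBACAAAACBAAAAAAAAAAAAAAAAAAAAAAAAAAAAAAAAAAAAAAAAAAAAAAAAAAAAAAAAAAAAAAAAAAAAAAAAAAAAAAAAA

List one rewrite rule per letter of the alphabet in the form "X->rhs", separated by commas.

A->AAA, B->AC, C->ACB

  step 0 ⇒ step 1: CCBA ⇒ ACB·ACB·AC·AAA
    A ↦ AAA
    B ↦ AC
    C ↦ ACB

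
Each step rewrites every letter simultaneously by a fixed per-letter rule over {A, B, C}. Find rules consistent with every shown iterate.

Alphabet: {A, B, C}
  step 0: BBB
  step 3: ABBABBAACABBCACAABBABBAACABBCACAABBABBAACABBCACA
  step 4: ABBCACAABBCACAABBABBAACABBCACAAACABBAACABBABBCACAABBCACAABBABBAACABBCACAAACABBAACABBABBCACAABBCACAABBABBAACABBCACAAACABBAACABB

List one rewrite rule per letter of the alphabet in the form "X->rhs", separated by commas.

  step 3 ⇒ step 4: ABBABBAACABBCACAABBABBAACABBCACAABBABBAACABBCACA ⇒ ABB·CA·CA·ABB·CA·CA·ABB·ABB·AAC·ABB·CA·CA·AAC·ABB·AAC·ABB·ABB·CA·CA·ABB·CA·CA·ABB·ABB·AAC·ABB·CA·CA·AAC·ABB·AAC·ABB·ABB·CA·CA·ABB·CA·CA·ABB·ABB·AAC·ABB·CA·CA·AAC·ABB·AAC·ABB
    A ↦ ABB
    B ↦ CA
    C ↦ AAC

A->ABB, B->CA, C->AAC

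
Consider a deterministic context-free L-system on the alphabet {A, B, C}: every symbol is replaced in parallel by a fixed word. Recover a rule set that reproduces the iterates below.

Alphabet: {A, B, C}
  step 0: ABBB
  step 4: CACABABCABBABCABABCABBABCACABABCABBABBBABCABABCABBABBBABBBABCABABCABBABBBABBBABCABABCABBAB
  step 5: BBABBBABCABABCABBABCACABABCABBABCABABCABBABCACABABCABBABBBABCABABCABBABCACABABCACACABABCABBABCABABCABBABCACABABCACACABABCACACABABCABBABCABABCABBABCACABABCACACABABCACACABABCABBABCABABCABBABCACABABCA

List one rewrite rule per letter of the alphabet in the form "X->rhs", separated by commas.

A->BAB, B->CA, C->B

  step 4 ⇒ step 5: CACABABCABBABCABABCABBABCACABABCABBABBBABCABABCABBABBBABBBABCABABCABBABBBABBBABCABABCABBAB ⇒ B·BAB·B·BAB·CA·BAB·CA·B·BAB·CA·CA·BAB·CA·B·BAB·CA·BAB·CA·B·BAB·CA·CA·BAB·CA·B·BAB·B·BAB·CA·BAB·CA·B·BAB·CA·CA·BAB·CA·CA·CA·BAB·CA·B·BAB·CA·BAB·CA·B·BAB·CA·CA·BAB·CA·CA·CA·BAB·CA·CA·CA·BAB·CA·B·BAB·CA·BAB·CA·B·BAB·CA·CA·BAB·CA·CA·CA·BAB·CA·CA·CA·BAB·CA·B·BAB·CA·BAB·CA·B·BAB·CA·CA·BAB·CA
    A ↦ BAB
    B ↦ CA
    C ↦ B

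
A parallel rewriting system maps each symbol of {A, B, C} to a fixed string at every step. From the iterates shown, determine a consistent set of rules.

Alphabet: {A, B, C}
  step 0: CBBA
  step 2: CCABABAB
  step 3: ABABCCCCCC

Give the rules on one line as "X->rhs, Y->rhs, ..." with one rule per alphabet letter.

  step 2 ⇒ step 3: CCABABAB ⇒ AB·AB·C·C·C·C·C·C
    A ↦ C
    B ↦ C
    C ↦ AB

A->C, B->C, C->AB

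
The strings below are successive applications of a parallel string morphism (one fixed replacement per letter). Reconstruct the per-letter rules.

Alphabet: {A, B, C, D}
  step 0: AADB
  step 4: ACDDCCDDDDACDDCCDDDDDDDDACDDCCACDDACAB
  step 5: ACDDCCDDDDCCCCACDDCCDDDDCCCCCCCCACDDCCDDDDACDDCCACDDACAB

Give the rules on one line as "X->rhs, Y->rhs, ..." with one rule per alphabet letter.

  step 4 ⇒ step 5: ACDDCCDDDDACDDCCDDDDDDDDACDDCCACDDACAB ⇒ AC·DD·C·C·DD·DD·C·C·C·C·AC·DD·C·C·DD·DD·C·C·C·C·C·C·C·C·AC·DD·C·C·DD·DD·AC·DD·C·C·AC·DD·AC·AB
    A ↦ AC
    B ↦ AB
    C ↦ DD
    D ↦ C

A->AC, B->AB, C->DD, D->C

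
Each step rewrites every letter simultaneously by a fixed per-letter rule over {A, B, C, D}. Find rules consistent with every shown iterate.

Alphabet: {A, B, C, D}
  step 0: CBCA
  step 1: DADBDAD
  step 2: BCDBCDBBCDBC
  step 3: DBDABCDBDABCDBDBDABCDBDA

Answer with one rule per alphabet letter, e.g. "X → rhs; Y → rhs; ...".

  step 2 ⇒ step 3: BCDBCDBBCDBC ⇒ DB·DA·BC·DB·DA·BC·DB·DB·DA·BC·DB·DA
    B ↦ DB
    C ↦ DA
    D ↦ BC
  step 0 ⇒ step 1: CBCA ⇒ DA·DB·DA·D
    A ↦ D

A->D, B->DB, C->DA, D->BC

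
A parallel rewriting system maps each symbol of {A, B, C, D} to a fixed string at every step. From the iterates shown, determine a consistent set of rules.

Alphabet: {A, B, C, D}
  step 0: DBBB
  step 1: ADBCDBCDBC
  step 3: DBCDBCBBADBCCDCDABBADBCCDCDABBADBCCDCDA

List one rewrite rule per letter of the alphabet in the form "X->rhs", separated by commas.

  step 0 ⇒ step 1: DBBB ⇒ A·DBC·DBC·DBC
    B ↦ DBC
    D ↦ A
    A ↦ BB  (constrained at step 1)
    C ↦ CD  (constrained at step 1)

A->BB, B->DBC, C->CD, D->A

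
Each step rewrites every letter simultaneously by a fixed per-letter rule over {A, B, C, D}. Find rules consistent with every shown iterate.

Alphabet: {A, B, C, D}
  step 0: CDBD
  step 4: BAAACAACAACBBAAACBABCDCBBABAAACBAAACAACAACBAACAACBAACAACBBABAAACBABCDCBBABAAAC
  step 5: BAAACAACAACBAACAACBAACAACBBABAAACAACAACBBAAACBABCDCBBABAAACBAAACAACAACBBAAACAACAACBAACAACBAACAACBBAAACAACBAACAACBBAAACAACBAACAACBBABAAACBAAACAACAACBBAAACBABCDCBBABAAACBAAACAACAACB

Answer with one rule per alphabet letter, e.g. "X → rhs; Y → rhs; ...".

  step 4 ⇒ step 5: BAAACAACAACBBAAACBABCDCBBABAAACBAAACAACAACBAACAACBAACAACBBABAAACBABCDCBBABAAAC ⇒ BA·AAC·AAC·AAC·B·AAC·AAC·B·AAC·AAC·B·BA·BA·AAC·AAC·AAC·B·BA·AAC·BA·B·CDC·B·BA·BA·AAC·BA·AAC·AAC·AAC·B·BA·AAC·AAC·AAC·B·AAC·AAC·B·AAC·AAC·B·BA·AAC·AAC·B·AAC·AAC·B·BA·AAC·AAC·B·AAC·AAC·B·BA·BA·AAC·BA·AAC·AAC·AAC·B·BA·AAC·BA·B·CDC·B·BA·BA·AAC·BA·AAC·AAC·AAC·B
    A ↦ AAC
    B ↦ BA
    C ↦ B
    D ↦ CDC

A->AAC, B->BA, C->B, D->CDC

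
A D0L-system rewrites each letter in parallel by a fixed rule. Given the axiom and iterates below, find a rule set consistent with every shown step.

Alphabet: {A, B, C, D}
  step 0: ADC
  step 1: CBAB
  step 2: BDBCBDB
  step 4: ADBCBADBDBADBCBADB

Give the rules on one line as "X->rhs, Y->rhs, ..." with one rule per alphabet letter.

  step 1 ⇒ step 2: CBAB ⇒ B·DB·CB·DB
    A ↦ CB
    B ↦ DB
    C ↦ B
  step 0 ⇒ step 1: ADC ⇒ CB·A·B
    D ↦ A

A->CB, B->DB, C->B, D->A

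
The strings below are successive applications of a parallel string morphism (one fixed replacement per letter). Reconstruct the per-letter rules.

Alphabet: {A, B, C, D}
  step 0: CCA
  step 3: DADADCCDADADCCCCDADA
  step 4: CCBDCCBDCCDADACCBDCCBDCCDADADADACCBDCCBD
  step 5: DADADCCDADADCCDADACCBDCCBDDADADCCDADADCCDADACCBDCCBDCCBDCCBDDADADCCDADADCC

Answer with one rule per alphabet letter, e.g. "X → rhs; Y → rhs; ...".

A->BD, B->D, C->DA, D->CC

  step 4 ⇒ step 5: CCBDCCBDCCDADACCBDCCBDCCDADADADACCBDCCBD ⇒ DA·DA·D·CC·DA·DA·D·CC·DA·DA·CC·BD·CC·BD·DA·DA·D·CC·DA·DA·D·CC·DA·DA·CC·BD·CC·BD·CC·BD·CC·BD·DA·DA·D·CC·DA·DA·D·CC
    A ↦ BD
    B ↦ D
    C ↦ DA
    D ↦ CC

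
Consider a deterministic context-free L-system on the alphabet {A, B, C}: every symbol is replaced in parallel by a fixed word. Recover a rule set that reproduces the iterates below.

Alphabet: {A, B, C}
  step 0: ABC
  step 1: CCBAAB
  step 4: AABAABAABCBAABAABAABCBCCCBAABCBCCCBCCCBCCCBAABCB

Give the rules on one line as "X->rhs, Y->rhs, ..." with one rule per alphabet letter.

  step 0 ⇒ step 1: ABC ⇒ C·CB·AAB
    A ↦ C
    B ↦ CB
    C ↦ AAB

A->C, B->CB, C->AAB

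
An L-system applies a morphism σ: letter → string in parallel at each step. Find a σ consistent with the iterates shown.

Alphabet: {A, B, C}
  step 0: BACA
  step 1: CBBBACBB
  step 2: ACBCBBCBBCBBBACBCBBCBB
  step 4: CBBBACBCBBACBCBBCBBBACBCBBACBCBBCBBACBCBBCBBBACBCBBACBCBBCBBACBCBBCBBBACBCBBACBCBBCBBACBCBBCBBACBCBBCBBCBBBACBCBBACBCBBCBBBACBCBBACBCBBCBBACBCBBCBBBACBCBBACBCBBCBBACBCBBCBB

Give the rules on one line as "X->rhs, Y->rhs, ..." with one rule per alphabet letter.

  step 1 ⇒ step 2: CBBBACBB ⇒ ACB·CBB·CBB·CBB·B·ACB·CBB·CBB
    A ↦ B
    B ↦ CBB
    C ↦ ACB

A->B, B->CBB, C->ACB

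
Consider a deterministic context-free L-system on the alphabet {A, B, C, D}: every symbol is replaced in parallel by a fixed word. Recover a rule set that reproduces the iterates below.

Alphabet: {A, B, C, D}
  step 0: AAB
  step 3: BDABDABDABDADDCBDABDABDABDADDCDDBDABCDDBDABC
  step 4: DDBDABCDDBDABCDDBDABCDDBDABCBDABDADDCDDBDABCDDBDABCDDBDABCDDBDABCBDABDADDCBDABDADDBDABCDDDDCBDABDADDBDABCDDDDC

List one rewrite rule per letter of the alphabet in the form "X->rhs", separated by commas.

  step 3 ⇒ step 4: BDABDABDABDADDCBDABDABDABDADDCDDBDABCDDBDABC ⇒ DD·BDA·BC·DD·BDA·BC·DD·BDA·BC·DD·BDA·BC·BDA·BDA·DDC·DD·BDA·BC·DD·BDA·BC·DD·BDA·BC·DD·BDA·BC·BDA·BDA·DDC·BDA·BDA·DD·BDA·BC·DD·DDC·BDA·BDA·DD·BDA·BC·DD·DDC
    A ↦ BC
    B ↦ DD
    C ↦ DDC
    D ↦ BDA

A->BC, B->DD, C->DDC, D->BDA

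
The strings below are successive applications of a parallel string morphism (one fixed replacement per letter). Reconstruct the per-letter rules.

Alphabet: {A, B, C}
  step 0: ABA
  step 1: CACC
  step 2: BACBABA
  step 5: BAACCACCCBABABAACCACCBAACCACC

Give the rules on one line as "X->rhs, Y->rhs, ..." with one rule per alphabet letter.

A->C, B->AC, C->BA

  step 1 ⇒ step 2: CACC ⇒ BA·C·BA·BA
    A ↦ C
    C ↦ BA
  step 0 ⇒ step 1: ABA ⇒ C·AC·C
    B ↦ AC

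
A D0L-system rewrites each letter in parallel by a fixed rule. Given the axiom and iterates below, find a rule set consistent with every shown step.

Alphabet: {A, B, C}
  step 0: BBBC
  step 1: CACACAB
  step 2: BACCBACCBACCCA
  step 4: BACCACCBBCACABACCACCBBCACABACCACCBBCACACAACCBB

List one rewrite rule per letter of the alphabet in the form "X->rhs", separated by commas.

A->ACC, B->CA, C->B

  step 1 ⇒ step 2: CACACAB ⇒ B·ACC·B·ACC·B·ACC·CA
    A ↦ ACC
    B ↦ CA
    C ↦ B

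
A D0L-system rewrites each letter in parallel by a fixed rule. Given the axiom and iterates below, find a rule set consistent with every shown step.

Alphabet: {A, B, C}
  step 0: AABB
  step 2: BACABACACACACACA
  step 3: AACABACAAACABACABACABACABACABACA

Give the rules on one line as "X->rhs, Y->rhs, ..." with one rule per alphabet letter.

A->CA, B->AA, C->BA

  step 2 ⇒ step 3: BACABACACACACACA ⇒ AA·CA·BA·CA·AA·CA·BA·CA·BA·CA·BA·CA·BA·CA·BA·CA
    A ↦ CA
    B ↦ AA
    C ↦ BA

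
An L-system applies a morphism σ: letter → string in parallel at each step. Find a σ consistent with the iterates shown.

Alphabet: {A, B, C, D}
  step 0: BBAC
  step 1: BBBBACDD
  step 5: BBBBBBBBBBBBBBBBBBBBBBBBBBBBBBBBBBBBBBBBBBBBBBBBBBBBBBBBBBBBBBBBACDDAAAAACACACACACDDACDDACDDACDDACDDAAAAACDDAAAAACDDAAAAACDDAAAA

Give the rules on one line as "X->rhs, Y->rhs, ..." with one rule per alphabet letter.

A->AC, B->BB, C->DD, D->AA

  step 0 ⇒ step 1: BBAC ⇒ BB·BB·AC·DD
    A ↦ AC
    B ↦ BB
    C ↦ DD
    D ↦ AA  (constrained at step 1)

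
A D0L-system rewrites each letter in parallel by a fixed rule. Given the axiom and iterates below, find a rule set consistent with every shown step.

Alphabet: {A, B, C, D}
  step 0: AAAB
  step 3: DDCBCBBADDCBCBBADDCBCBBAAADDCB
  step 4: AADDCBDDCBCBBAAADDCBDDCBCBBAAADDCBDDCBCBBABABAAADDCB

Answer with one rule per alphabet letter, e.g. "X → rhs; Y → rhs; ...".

  step 3 ⇒ step 4: DDCBCBBADDCBCBBADDCBCBBAAADDCB ⇒ A·A·DD·CB·DD·CB·CB·BA·A·A·DD·CB·DD·CB·CB·BA·A·A·DD·CB·DD·CB·CB·BA·BA·BA·A·A·DD·CB
    A ↦ BA
    B ↦ CB
    C ↦ DD
    D ↦ A

A->BA, B->CB, C->DD, D->A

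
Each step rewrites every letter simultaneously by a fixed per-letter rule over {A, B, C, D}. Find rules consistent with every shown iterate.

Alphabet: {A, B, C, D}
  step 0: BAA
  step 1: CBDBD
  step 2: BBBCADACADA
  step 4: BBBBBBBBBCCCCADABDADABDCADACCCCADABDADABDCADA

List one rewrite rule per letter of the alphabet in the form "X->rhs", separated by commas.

A->BD, B->C, C->BBB, D->ADA

  step 1 ⇒ step 2: CBDBD ⇒ BBB·C·ADA·C·ADA
    B ↦ C
    C ↦ BBB
    D ↦ ADA
  step 0 ⇒ step 1: BAA ⇒ C·BD·BD
    A ↦ BD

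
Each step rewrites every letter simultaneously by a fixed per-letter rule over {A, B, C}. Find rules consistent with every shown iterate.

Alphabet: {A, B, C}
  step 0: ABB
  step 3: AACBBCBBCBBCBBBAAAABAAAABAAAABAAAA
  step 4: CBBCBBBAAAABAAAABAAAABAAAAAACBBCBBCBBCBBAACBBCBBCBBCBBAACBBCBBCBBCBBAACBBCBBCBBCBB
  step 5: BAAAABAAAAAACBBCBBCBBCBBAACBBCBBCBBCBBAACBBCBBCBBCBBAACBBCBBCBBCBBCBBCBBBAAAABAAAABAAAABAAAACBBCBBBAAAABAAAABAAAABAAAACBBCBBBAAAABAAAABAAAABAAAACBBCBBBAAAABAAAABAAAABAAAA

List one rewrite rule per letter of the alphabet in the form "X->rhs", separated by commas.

  step 4 ⇒ step 5: CBBCBBBAAAABAAAABAAAABAAAAAACBBCBBCBBCBBAACBBCBBCBBCBBAACBBCBBCBBCBBAACBBCBBCBBCBB ⇒ B·AA·AA·B·AA·AA·AA·CBB·CBB·CBB·CBB·AA·CBB·CBB·CBB·CBB·AA·CBB·CBB·CBB·CBB·AA·CBB·CBB·CBB·CBB·CBB·CBB·B·AA·AA·B·AA·AA·B·AA·AA·B·AA·AA·CBB·CBB·B·AA·AA·B·AA·AA·B·AA·AA·B·AA·AA·CBB·CBB·B·AA·AA·B·AA·AA·B·AA·AA·B·AA·AA·CBB·CBB·B·AA·AA·B·AA·AA·B·AA·AA·B·AA·AA
    A ↦ CBB
    B ↦ AA
    C ↦ B

A->CBB, B->AA, C->B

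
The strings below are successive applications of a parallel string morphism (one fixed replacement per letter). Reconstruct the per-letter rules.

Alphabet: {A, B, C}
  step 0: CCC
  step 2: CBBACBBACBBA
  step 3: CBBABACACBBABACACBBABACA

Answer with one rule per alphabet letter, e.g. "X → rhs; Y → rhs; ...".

A->CA, B->BA, C->CB

  step 2 ⇒ step 3: CBBACBBACBBA ⇒ CB·BA·BA·CA·CB·BA·BA·CA·CB·BA·BA·CA
    A ↦ CA
    B ↦ BA
    C ↦ CB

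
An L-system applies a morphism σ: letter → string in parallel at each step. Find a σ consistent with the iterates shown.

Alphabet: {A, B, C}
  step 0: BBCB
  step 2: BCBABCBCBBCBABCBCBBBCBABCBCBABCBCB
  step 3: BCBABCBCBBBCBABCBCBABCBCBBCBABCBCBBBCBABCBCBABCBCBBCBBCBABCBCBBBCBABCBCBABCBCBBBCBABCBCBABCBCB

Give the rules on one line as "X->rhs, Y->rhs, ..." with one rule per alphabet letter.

  step 2 ⇒ step 3: BCBABCBCBBCBABCBCBBBCBABCBCBABCBCB ⇒ BCB·ABC·BCB·B·BCB·ABC·BCB·ABC·BCB·BCB·ABC·BCB·B·BCB·ABC·BCB·ABC·BCB·BCB·BCB·ABC·BCB·B·BCB·ABC·BCB·ABC·BCB·B·BCB·ABC·BCB·ABC·BCB
    A ↦ B
    B ↦ BCB
    C ↦ ABC

A->B, B->BCB, C->ABC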